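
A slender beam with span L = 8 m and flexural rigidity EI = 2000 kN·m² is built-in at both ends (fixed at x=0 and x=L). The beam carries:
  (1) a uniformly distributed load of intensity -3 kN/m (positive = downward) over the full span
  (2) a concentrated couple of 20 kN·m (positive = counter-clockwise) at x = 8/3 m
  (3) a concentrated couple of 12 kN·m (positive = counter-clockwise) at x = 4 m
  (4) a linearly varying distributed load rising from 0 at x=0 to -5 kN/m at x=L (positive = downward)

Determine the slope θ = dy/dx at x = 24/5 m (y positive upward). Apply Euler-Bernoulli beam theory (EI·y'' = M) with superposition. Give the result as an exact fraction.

θ(24/5) = -59/9375 rad

Load 1 — uniform load w=-3 kN/m over full span:
  θ_1 = -wx(L-x)(L-2x)/(12EI) = -(-3)·(24/5)·(8-(24/5))·(8-2·(24/5))/(12·2000) = -48/15625 rad
Load 2 — applied couple M₀=20 kN·m at a=8/3 m (b=L-a=16/3):
  θ_2 = (R_Ax²/2 - M_Ax - M₀(x-a))/EI  [x>a] with R_A=10/3, M_A=0 = ((10/3)·(24/5)²/2 - 0·(24/5) - 20·((24/5)-(8/3)))/2000 = -4/1875 rad
Load 3 — applied couple M₀=12 kN·m at a=4 m (b=L-a=4):
  θ_3 = (R_Ax²/2 - M_Ax - M₀(x-a))/EI  [x>a] with R_A=9/4, M_A=3 = ((9/4)·(24/5)²/2 - 3·(24/5) - 12·((24/5)-4))/2000 = 3/3125 rad
Load 4 — triangular load w₀=-5 kN/m (0→w₀ over full span):
  θ_4 = -w₀(2x(L-x)(L-2x)(x+2L)+x²(L-x)²)/(120LEI) = -(-5)·(2·(24/5)·(8-(24/5))·(8-2·(24/5))·((24/5)+2·8)+(24/5)²·(8-(24/5))²)/(120·8·2000) = -32/15625 rad
Superposition: θ = Σ θ_i = -59/9375 rad ≈ -0.006293 rad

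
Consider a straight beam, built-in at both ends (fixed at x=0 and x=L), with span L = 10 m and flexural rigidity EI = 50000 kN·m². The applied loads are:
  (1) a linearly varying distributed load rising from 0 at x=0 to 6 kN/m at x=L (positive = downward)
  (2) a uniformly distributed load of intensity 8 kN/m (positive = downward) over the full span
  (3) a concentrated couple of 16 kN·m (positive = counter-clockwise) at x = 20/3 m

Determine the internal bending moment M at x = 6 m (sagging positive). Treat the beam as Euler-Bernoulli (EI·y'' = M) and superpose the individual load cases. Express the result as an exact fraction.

M(6) = 246/5 kN·m

Load 1 — triangular load w₀=6 kN/m (0→w₀ over full span):
  M_1 = 3w₀Lx/20 - w₀L²/30 - w₀x³/(6L) = 3·6·10·6/20 - 6·10²/30 - 6·6³/(6·10) = 62/5 kN·m
Load 2 — uniform load w=8 kN/m over full span:
  M_2 = wLx/2 - wL²/12 - wx²/2 = 8·10·6/2 - 8·10²/12 - 8·6²/2 = 88/3 kN·m
Load 3 — applied couple M₀=16 kN·m at a=20/3 m (b=L-a=10/3):
  M_3 = R_Ax - M_A  [x≤a] with R_A=32/15, M_A=16/3 = (32/15)·6 - (16/3) = 112/15 kN·m
Superposition: M = Σ M_i = 246/5 kN·m ≈ 49.200000 kN·m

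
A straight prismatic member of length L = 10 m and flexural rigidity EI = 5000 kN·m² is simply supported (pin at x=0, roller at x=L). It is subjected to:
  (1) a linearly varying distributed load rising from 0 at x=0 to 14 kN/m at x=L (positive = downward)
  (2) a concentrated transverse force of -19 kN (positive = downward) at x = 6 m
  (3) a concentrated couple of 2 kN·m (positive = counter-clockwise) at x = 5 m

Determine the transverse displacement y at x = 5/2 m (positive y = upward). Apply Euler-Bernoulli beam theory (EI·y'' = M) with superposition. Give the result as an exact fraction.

Load 1 — triangular load w₀=14 kN/m (0→w₀ over full span):
  y_1 = -w₀x(7L⁴-10L²x²+3x⁴)/(360LEI) = -14·(5/2)·(7·10⁴-10·10²·(5/2)²+3·(5/2)⁴)/(360·10·5000) = -763/6144 m
Load 2 — point force P=-19 kN at a=6 m (b=L-a=4):
  y_2 = -Pbx(L²-b²-x²)/(6LEI)  [x≤a] = -(-19)·4·(5/2)·(10²-4²-(5/2)²)/(6·10·5000) = 5909/120000 m
Load 3 — applied couple M₀=2 kN·m at a=5 m (b=L-a=5):
  y_3 = (M₀x³/(6L)+C₁x)/EI  [x≤a] with C₁=M₀(3b²-L²)/(6L)=-5/6 = (2·(5/2)³/(6·10)+(-5/6)·(5/2))/5000 = -1/3200 m
Superposition: y = Σ y_i = -96329/1280000 m ≈ -0.075257 m

y(5/2) = -96329/1280000 m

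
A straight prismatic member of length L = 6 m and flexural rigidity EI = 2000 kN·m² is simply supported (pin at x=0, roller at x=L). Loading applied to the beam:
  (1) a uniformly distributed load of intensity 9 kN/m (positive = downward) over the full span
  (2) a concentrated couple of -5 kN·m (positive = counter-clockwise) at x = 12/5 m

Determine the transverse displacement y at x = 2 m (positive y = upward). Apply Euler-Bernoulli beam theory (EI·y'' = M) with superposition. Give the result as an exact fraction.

y(2) = -3013/45000 m

Load 1 — uniform load w=9 kN/m over full span:
  y_1 = -wx(L³-2Lx²+x³)/(24EI) = -9·2·(6³-2·6·2²+2³)/(24·2000) = -33/500 m
Load 2 — applied couple M₀=-5 kN·m at a=12/5 m (b=L-a=18/5):
  y_2 = (M₀x³/(6L)+C₁x)/EI  [x≤a] with C₁=M₀(3b²-L²)/(6L)=-2/5 = ((-5)·2³/(6·6)+(-2/5)·2)/2000 = -43/45000 m
Superposition: y = Σ y_i = -3013/45000 m ≈ -0.066956 m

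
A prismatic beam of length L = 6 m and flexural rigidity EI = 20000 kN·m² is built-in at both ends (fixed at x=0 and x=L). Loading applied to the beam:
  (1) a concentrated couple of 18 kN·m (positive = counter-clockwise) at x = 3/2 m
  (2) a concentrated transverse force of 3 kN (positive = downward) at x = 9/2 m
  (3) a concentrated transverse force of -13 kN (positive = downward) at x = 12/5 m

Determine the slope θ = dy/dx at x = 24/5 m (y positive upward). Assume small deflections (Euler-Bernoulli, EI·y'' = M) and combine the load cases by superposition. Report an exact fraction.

Load 1 — applied couple M₀=18 kN·m at a=3/2 m (b=L-a=9/2):
  θ_1 = (R_Ax²/2 - M_Ax - M₀(x-a))/EI  [x>a] with R_A=27/8, M_A=-27/8 = ((27/8)·(24/5)²/2 - (-27/8)·(24/5) - 18·((24/5)-(3/2)))/20000 = -27/125000 rad
Load 2 — point force P=3 kN at a=9/2 m (b=L-a=3/2):
  θ_2 = Pa²(L-x)(2bL-(3b+a)(L-x))/(2L³EI)  [x>a] = 3·(9/2)²·(6-(24/5))·(2·(3/2)·6-(3·(3/2)+(9/2))·(6-(24/5)))/(2·6³·20000) = 243/4000000 rad
Load 3 — point force P=-13 kN at a=12/5 m (b=L-a=18/5):
  θ_3 = Pa²(L-x)(2bL-(3b+a)(L-x))/(2L³EI)  [x>a] = (-13)·(12/5)²·(6-(24/5))·(2·(18/5)·6-(3·(18/5)+(12/5))·(6-(24/5)))/(2·6³·20000) = -2223/7812500 rad
Superposition: θ = Σ θ_i = -219897/500000000 rad ≈ -0.000440 rad

θ(24/5) = -219897/500000000 rad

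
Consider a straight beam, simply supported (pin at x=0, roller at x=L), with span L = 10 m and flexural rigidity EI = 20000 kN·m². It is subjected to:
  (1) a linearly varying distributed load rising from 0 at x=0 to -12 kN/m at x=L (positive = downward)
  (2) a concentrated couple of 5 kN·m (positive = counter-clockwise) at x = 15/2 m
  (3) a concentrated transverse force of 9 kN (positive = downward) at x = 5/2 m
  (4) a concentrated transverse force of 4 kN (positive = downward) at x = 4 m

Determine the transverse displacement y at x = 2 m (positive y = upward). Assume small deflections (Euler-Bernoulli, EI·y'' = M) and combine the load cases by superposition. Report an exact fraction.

y(2) = 116003/8000000 m

Load 1 — triangular load w₀=-12 kN/m (0→w₀ over full span):
  y_1 = -w₀x(7L⁴-10L²x²+3x⁴)/(360LEI) = -(-12)·2·(7·10⁴-10·10²·2²+3·2⁴)/(360·10·20000) = 344/15625 m
Load 2 — applied couple M₀=5 kN·m at a=15/2 m (b=L-a=5/2):
  y_2 = (M₀x³/(6L)+C₁x)/EI  [x≤a] with C₁=M₀(3b²-L²)/(6L)=-325/48 = (5·2³/(6·10)+(-325/48)·2)/20000 = -103/160000 m
Load 3 — point force P=9 kN at a=5/2 m (b=L-a=15/2):
  y_3 = -Pbx(L²-b²-x²)/(6LEI)  [x≤a] = -9·(15/2)·2·(10²-(15/2)²-2²)/(6·10·20000) = -1431/320000 m
Load 4 — point force P=4 kN at a=4 m (b=L-a=6):
  y_4 = -Pbx(L²-b²-x²)/(6LEI)  [x≤a] = -4·6·2·(10²-6²-2²)/(6·10·20000) = -3/1250 m
Superposition: y = Σ y_i = 116003/8000000 m ≈ 0.014500 m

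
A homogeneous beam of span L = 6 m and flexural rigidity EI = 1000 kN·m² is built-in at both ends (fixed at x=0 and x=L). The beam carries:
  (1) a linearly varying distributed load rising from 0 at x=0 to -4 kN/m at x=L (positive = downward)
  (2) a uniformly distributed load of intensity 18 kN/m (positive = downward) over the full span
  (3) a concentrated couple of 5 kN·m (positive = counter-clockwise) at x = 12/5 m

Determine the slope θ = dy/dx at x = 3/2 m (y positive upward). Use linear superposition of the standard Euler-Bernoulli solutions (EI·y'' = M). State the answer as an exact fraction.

Load 1 — triangular load w₀=-4 kN/m (0→w₀ over full span):
  θ_1 = -w₀(2x(L-x)(L-2x)(x+2L)+x²(L-x)²)/(120LEI) = -(-4)·(2·(3/2)·(6-(3/2))·(6-2·(3/2))·((3/2)+2·6)+(3/2)²·(6-(3/2))²)/(120·6·1000) = 1053/320000 rad
Load 2 — uniform load w=18 kN/m over full span:
  θ_2 = -wx(L-x)(L-2x)/(12EI) = -18·(3/2)·(6-(3/2))·(6-2·(3/2))/(12·1000) = -243/8000 rad
Load 3 — applied couple M₀=5 kN·m at a=12/5 m (b=L-a=18/5):
  θ_3 = (R_Ax²/2 - M_Ax)/EI  [x≤a] with R_A=6/5, M_A=3/5 = ((6/5)·(3/2)²/2 - (3/5)·(3/2))/1000 = 9/20000 rad
Superposition: θ = Σ θ_i = -8523/320000 rad ≈ -0.026634 rad

θ(3/2) = -8523/320000 rad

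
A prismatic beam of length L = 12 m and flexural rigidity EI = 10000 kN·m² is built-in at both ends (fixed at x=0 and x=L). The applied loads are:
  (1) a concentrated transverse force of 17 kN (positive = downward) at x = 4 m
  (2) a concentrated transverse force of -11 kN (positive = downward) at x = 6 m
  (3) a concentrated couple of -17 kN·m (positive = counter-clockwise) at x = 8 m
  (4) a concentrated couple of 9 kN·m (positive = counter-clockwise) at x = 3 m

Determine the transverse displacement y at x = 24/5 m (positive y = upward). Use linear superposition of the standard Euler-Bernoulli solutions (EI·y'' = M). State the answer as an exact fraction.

Load 1 — point force P=17 kN at a=4 m (b=L-a=8):
  y_1 = -Pa²(L-x)²(3bL-(3b+a)(L-x))/(6L³EI)  [x>a] = -17·4²·(12-(24/5))²·(3·8·12-(3·8+4)·(12-(24/5)))/(6·12³·10000) = -918/78125 m
Load 2 — point force P=-11 kN at a=6 m (b=L-a=6):
  y_2 = -Pb²x²(3aL-(3a+b)x)/(6L³EI)  [x≤a] = -(-11)·6²·(24/5)²·(3·6·12-(3·6+6)·(24/5))/(6·12³·10000) = 693/78125 m
Load 3 — applied couple M₀=-17 kN·m at a=8 m (b=L-a=4):
  y_3 = (R_Ax³/6 - M_Ax²/2)/EI  [x≤a] with R_A=-17/9, M_A=-17/3 = ((-17/9)·(24/5)³/6 - (-17/3)·(24/5)²/2)/10000 = 238/78125 m
Load 4 — applied couple M₀=9 kN·m at a=3 m (b=L-a=9):
  y_4 = (R_Ax³/6 - M_Ax²/2 - M₀(x-a)²/2)/EI  [x>a] with R_A=27/32, M_A=-27/16 = ((27/32)·(24/5)³/6 - (-27/16)·(24/5)²/2 - 9·((24/5)-3)²/2)/10000 = 5103/2500000 m
Superposition: y = Σ y_i = 5519/2500000 m ≈ 0.002208 m

y(24/5) = 5519/2500000 m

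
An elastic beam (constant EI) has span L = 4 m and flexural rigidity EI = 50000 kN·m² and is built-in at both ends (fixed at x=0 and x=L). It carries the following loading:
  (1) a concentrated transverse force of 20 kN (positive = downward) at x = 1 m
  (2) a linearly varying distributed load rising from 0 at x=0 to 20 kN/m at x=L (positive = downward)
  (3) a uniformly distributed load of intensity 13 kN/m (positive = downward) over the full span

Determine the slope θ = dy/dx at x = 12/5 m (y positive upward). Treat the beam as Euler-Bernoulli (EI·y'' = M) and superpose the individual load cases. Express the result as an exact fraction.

Load 1 — point force P=20 kN at a=1 m (b=L-a=3):
  θ_1 = Pa²(L-x)(2bL-(3b+a)(L-x))/(2L³EI)  [x>a] = 20·1²·(4-(12/5))·(2·3·4-(3·3+1)·(4-(12/5)))/(2·4³·50000) = 1/25000 rad
Load 2 — triangular load w₀=20 kN/m (0→w₀ over full span):
  θ_2 = -w₀(2x(L-x)(L-2x)(x+2L)+x²(L-x)²)/(120LEI) = -20·(2·(12/5)·(4-(12/5))·(4-2·(12/5))·((12/5)+2·4)+(12/5)²·(4-(12/5))²)/(120·4·50000) = 16/390625 rad
Load 3 — uniform load w=13 kN/m over full span:
  θ_3 = -wx(L-x)(L-2x)/(12EI) = -13·(12/5)·(4-(12/5))·(4-2·(12/5))/(12·50000) = 26/390625 rad
Superposition: θ = Σ θ_i = 461/3125000 rad ≈ 0.000148 rad

θ(12/5) = 461/3125000 rad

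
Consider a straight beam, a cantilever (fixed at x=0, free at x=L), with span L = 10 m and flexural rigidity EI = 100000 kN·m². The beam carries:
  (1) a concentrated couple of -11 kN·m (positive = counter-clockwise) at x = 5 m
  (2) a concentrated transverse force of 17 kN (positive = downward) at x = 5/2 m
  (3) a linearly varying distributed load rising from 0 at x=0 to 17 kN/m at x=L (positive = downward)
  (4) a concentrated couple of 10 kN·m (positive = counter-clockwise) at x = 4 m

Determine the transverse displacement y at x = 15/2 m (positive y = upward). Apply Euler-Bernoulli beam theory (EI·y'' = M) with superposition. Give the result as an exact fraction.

y(15/2) = -3288971/30720000 m

Load 1 — applied couple M₀=-11 kN·m at a=5 m (b=L-a=5):
  y_1 = M₀a(2x-a)/(2EI)  [x>a] = (-11)·5·(2·(15/2)-5)/(2·100000) = -11/4000 m
Load 2 — point force P=17 kN at a=5/2 m (b=L-a=15/2):
  y_2 = -Pa²(3x-a)/(6EI)  [x>a] = -17·(5/2)²·(3·(15/2)-(5/2))/(6·100000) = -17/4800 m
Load 3 — triangular load w₀=17 kN/m (0→w₀ over full span):
  y_3 = (w₀Lx³/12-w₀L²x²/6-w₀x⁵/(120L))/EI = (17·10·(15/2)³/12-17·10²·(15/2)²/6-17·(15/2)⁵/(120·10))/100000 = -42177/409600 m
Load 4 — applied couple M₀=10 kN·m at a=4 m (b=L-a=6):
  y_4 = M₀a(2x-a)/(2EI)  [x>a] = 10·4·(2·(15/2)-4)/(2·100000) = 11/5000 m
Superposition: y = Σ y_i = -3288971/30720000 m ≈ -0.107063 m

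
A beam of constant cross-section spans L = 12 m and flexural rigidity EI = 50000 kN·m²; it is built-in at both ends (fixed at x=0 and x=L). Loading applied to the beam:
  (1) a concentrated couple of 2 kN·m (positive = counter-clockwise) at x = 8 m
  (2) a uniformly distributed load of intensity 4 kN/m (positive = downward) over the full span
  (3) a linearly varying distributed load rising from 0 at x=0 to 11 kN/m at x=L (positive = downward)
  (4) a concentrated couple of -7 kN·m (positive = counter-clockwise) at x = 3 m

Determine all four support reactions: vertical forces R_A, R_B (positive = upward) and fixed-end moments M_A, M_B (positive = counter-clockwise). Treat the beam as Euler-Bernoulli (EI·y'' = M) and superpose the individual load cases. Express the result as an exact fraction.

Load 1 — applied couple M₀=2 kN·m at a=8 m (b=L-a=4):
  R_A = 6M₀ab/L³ = 6·2·8·4/12³ = 2/9 kN
  M_A = M₀b(2a-b)/L² = 2·4·(2·8-4)/12² = 2/3 kN·m
  R_B = -6M₀ab/L³ = -6·2·8·4/12³ = -2/9 kN
  M_B = M₀a(2b-a)/L² = 2·8·(2·4-8)/12² = 0 kN·m
Load 2 — uniform load w=4 kN/m over full span:
  R_A = wL/2 = 4·12/2 = 24 kN
  M_A = wL²/12 = 4·12²/12 = 48 kN·m
  R_B = wL/2 = 4·12/2 = 24 kN
  M_B = -wL²/12 = -4·12²/12 = -48 kN·m
Load 3 — triangular load w₀=11 kN/m (0→w₀ over full span):
  R_A = 3w₀L/20 = 3·11·12/20 = 99/5 kN
  M_A = w₀L²/30 = 11·12²/30 = 264/5 kN·m
  R_B = 7w₀L/20 = 7·11·12/20 = 231/5 kN
  M_B = -w₀L²/20 = -11·12²/20 = -396/5 kN·m
Load 4 — applied couple M₀=-7 kN·m at a=3 m (b=L-a=9):
  R_A = 6M₀ab/L³ = 6·(-7)·3·9/12³ = -21/32 kN
  M_A = M₀b(2a-b)/L² = (-7)·9·(2·3-9)/12² = 21/16 kN·m
  R_B = -6M₀ab/L³ = -6·(-7)·3·9/12³ = 21/32 kN
  M_B = M₀a(2b-a)/L² = (-7)·3·(2·9-3)/12² = -35/16 kN·m
Superposition: R_A = 62447/1440 kN, M_A = 24667/240 kN·m, R_B = 101713/1440 kN, M_B = -10351/80 kN·m

R_A = 62447/1440 kN, M_A = 24667/240 kN·m, R_B = 101713/1440 kN, M_B = -10351/80 kN·m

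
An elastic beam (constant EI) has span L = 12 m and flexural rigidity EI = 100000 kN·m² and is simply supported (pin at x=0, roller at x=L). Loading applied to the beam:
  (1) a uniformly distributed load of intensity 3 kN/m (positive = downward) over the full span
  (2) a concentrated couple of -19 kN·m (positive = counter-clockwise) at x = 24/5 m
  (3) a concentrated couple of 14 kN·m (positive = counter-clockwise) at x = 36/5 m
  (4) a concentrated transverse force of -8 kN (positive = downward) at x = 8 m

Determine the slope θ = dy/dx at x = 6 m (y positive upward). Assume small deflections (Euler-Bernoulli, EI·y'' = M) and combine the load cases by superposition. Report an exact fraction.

Load 1 — uniform load w=3 kN/m over full span:
  θ_1 = -w(L³-6Lx²+4x³)/(24EI) = -3·(12³-6·12·6²+4·6³)/(24·100000) = 0 rad
Load 2 — applied couple M₀=-19 kN·m at a=24/5 m (b=L-a=36/5):
  θ_2 = (M₀x²/(2L)-M₀(x-a)+C₁)/EI  [x>a] with C₁=M₀(3b²-L²)/(6L)=-76/25 = ((-19)·6²/(2·12)-(-19)·(6-(24/5))+(-76/25))/100000 = -437/5000000 rad
Load 3 — applied couple M₀=14 kN·m at a=36/5 m (b=L-a=24/5):
  θ_3 = (M₀x²/(2L)+C₁)/EI  [x≤a] with C₁=M₀(3b²-L²)/(6L)=-364/25 = (14·6²/(2·12)+(-364/25))/100000 = 161/2500000 rad
Load 4 — point force P=-8 kN at a=8 m (b=L-a=4):
  θ_4 = -Pb(L²-b²-3x²)/(6LEI)  [x≤a] = -(-8)·4·(12²-4²-3·6²)/(6·12·100000) = 1/11250 rad
Superposition: θ = Σ θ_i = 593/9000000 rad ≈ 0.000066 rad

θ(6) = 593/9000000 rad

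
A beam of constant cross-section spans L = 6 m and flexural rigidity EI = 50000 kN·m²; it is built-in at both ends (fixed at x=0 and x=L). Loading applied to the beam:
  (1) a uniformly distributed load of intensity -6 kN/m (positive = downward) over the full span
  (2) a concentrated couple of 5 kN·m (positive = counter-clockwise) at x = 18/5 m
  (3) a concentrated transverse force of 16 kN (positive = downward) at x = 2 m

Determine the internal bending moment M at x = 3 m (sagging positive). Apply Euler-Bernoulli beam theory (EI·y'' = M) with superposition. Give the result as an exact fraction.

Load 1 — uniform load w=-6 kN/m over full span:
  M_1 = wLx/2 - wL²/12 - wx²/2 = (-6)·6·3/2 - (-6)·6²/12 - (-6)·3²/2 = -9 kN·m
Load 2 — applied couple M₀=5 kN·m at a=18/5 m (b=L-a=12/5):
  M_2 = R_Ax - M_A  [x≤a] with R_A=6/5, M_A=8/5 = (6/5)·3 - (8/5) = 2 kN·m
Load 3 — point force P=16 kN at a=2 m (b=L-a=4):
  M_3 = Pa²(a+3b)(L-x)/L³ - Pa²b/L²  [x>a] = 16·2²·(2+3·4)·(6-3)/6³ - 16·2²·4/6² = 16/3 kN·m
Superposition: M = Σ M_i = -5/3 kN·m ≈ -1.666667 kN·m

M(3) = -5/3 kN·m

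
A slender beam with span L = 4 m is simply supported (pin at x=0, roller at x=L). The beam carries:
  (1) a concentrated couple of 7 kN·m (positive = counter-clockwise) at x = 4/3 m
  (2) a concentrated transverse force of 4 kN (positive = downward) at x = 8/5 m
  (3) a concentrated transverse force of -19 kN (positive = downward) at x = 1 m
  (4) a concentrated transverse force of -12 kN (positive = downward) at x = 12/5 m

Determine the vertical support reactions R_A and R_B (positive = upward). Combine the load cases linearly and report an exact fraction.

Load 1 — applied couple M₀=7 kN·m at a=4/3 m (b=L-a=8/3):
  R_A = M₀/L = 7/4 kN
  R_B = -M₀/L = -7/4 kN
Load 2 — point force P=4 kN at a=8/5 m (b=L-a=12/5):
  R_A = Pb/L = 4·(12/5)/4 = 12/5 kN
  R_B = Pa/L = 4·(8/5)/4 = 8/5 kN
Load 3 — point force P=-19 kN at a=1 m (b=L-a=3):
  R_A = Pb/L = (-19)·3/4 = -57/4 kN
  R_B = Pa/L = (-19)·1/4 = -19/4 kN
Load 4 — point force P=-12 kN at a=12/5 m (b=L-a=8/5):
  R_A = Pb/L = (-12)·(8/5)/4 = -24/5 kN
  R_B = Pa/L = (-12)·(12/5)/4 = -36/5 kN
Superposition: R_A = -149/10 kN, R_B = -121/10 kN

R_A = -149/10 kN, R_B = -121/10 kN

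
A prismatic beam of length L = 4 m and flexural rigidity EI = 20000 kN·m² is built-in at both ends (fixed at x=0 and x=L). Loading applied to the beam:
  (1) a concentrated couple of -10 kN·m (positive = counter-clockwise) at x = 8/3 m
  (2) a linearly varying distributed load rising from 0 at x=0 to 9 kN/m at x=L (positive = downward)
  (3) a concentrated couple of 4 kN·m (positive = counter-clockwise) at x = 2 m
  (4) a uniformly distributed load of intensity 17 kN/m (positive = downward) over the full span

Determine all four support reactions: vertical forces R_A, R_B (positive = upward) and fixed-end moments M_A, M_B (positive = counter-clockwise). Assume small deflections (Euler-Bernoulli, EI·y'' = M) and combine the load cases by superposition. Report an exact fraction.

Load 1 — applied couple M₀=-10 kN·m at a=8/3 m (b=L-a=4/3):
  R_A = 6M₀ab/L³ = 6·(-10)·(8/3)·(4/3)/4³ = -10/3 kN
  M_A = M₀b(2a-b)/L² = (-10)·(4/3)·(2·(8/3)-(4/3))/4² = -10/3 kN·m
  R_B = -6M₀ab/L³ = -6·(-10)·(8/3)·(4/3)/4³ = 10/3 kN
  M_B = M₀a(2b-a)/L² = (-10)·(8/3)·(2·(4/3)-(8/3))/4² = 0 kN·m
Load 2 — triangular load w₀=9 kN/m (0→w₀ over full span):
  R_A = 3w₀L/20 = 3·9·4/20 = 27/5 kN
  M_A = w₀L²/30 = 9·4²/30 = 24/5 kN·m
  R_B = 7w₀L/20 = 7·9·4/20 = 63/5 kN
  M_B = -w₀L²/20 = -9·4²/20 = -36/5 kN·m
Load 3 — applied couple M₀=4 kN·m at a=2 m (b=L-a=2):
  R_A = 6M₀ab/L³ = 6·4·2·2/4³ = 3/2 kN
  M_A = M₀b(2a-b)/L² = 4·2·(2·2-2)/4² = 1 kN·m
  R_B = -6M₀ab/L³ = -6·4·2·2/4³ = -3/2 kN
  M_B = M₀a(2b-a)/L² = 4·2·(2·2-2)/4² = 1 kN·m
Load 4 — uniform load w=17 kN/m over full span:
  R_A = wL/2 = 17·4/2 = 34 kN
  M_A = wL²/12 = 17·4²/12 = 68/3 kN·m
  R_B = wL/2 = 17·4/2 = 34 kN
  M_B = -wL²/12 = -17·4²/12 = -68/3 kN·m
Superposition: R_A = 1127/30 kN, M_A = 377/15 kN·m, R_B = 1453/30 kN, M_B = -433/15 kN·m

R_A = 1127/30 kN, M_A = 377/15 kN·m, R_B = 1453/30 kN, M_B = -433/15 kN·m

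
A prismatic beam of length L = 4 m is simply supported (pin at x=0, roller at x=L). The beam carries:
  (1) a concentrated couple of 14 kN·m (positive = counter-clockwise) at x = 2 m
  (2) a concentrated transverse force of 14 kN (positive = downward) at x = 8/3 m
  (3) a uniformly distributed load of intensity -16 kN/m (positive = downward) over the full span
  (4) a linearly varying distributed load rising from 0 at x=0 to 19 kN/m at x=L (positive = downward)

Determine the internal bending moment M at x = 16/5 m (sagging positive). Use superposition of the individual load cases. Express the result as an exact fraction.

Load 1 — applied couple M₀=14 kN·m at a=2 m (b=L-a=2):
  M_1 = M₀x/L - M₀  [x>a] = 14·(16/5)/4 - 14 = -14/5 kN·m
Load 2 — point force P=14 kN at a=8/3 m (b=L-a=4/3):
  M_2 = Pa(L-x)/L  [x>a] = 14·(8/3)·(4-(16/5))/4 = 112/15 kN·m
Load 3 — uniform load w=-16 kN/m over full span:
  M_3 = wx(L-x)/2 = (-16)·(16/5)·(4-(16/5))/2 = -512/25 kN·m
Load 4 — triangular load w₀=19 kN/m (0→w₀ over full span):
  M_4 = w₀Lx/6 - w₀x³/(6L) = 19·4·(16/5)/6 - 19·(16/5)³/(6·4) = 1824/125 kN·m
Superposition: M = Σ M_i = -458/375 kN·m ≈ -1.221333 kN·m

M(16/5) = -458/375 kN·m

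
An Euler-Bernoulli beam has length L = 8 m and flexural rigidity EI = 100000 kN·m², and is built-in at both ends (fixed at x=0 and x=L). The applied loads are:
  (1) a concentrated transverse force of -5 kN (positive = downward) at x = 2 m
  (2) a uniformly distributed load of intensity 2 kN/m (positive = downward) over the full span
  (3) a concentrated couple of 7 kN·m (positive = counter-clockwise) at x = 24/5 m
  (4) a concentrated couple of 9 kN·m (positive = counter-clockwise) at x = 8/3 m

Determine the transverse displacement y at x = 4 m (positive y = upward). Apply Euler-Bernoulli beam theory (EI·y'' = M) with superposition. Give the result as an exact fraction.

Load 1 — point force P=-5 kN at a=2 m (b=L-a=6):
  y_1 = -Pa²(L-x)²(3bL-(3b+a)(L-x))/(6L³EI)  [x>a] = -(-5)·2²·(8-4)²·(3·6·8-(3·6+2)·(8-4))/(6·8³·100000) = 1/15000 m
Load 2 — uniform load w=2 kN/m over full span:
  y_2 = -wx²(L-x)²/(24EI) = -2·4²·(8-4)²/(24·100000) = -2/9375 m
Load 3 — applied couple M₀=7 kN·m at a=24/5 m (b=L-a=16/5):
  y_3 = (R_Ax³/6 - M_Ax²/2)/EI  [x≤a] with R_A=63/50, M_A=56/25 = ((63/50)·4³/6 - (56/25)·4²/2)/100000 = -7/156250 m
Load 4 — applied couple M₀=9 kN·m at a=8/3 m (b=L-a=16/3):
  y_4 = (R_Ax³/6 - M_Ax²/2 - M₀(x-a)²/2)/EI  [x>a] with R_A=3/2, M_A=0 = ((3/2)·4³/6 - 0·4²/2 - 9·(4-(8/3))²/2)/100000 = 1/12500 m
Superposition: y = Σ y_i = -209/1875000 m ≈ -0.000111 m

y(4) = -209/1875000 m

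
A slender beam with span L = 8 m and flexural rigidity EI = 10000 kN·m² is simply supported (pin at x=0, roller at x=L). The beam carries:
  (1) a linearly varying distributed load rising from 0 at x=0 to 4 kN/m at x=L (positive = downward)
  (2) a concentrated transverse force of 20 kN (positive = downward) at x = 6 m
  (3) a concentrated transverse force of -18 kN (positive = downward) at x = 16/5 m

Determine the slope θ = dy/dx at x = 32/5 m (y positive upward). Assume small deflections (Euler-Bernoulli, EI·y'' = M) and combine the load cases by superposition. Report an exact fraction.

Load 1 — triangular load w₀=4 kN/m (0→w₀ over full span):
  θ_1 = -w₀(7L⁴-30L²x²+15x⁴)/(360LEI) = -4·(7·8⁴-30·8²·(32/5)²+15·(32/5)⁴)/(360·8·10000) = 12112/3515625 rad
Load 2 — point force P=20 kN at a=6 m (b=L-a=2):
  θ_2 = -Pa(2L²-6Lx+3x²+a²)/(6LEI)  [x>a] = -20·6·(2·8²-6·8·(32/5)+3·(32/5)²+6²)/(6·8·10000) = 127/25000 rad
Load 3 — point force P=-18 kN at a=16/5 m (b=L-a=24/5):
  θ_3 = -Pa(2L²-6Lx+3x²+a²)/(6LEI)  [x>a] = -(-18)·(16/5)·(2·8²-6·8·(32/5)+3·(32/5)²+(16/5)²)/(6·8·10000) = -432/78125 rad
Superposition: θ = Σ θ_i = 84251/28125000 rad ≈ 0.002996 rad

θ(32/5) = 84251/28125000 rad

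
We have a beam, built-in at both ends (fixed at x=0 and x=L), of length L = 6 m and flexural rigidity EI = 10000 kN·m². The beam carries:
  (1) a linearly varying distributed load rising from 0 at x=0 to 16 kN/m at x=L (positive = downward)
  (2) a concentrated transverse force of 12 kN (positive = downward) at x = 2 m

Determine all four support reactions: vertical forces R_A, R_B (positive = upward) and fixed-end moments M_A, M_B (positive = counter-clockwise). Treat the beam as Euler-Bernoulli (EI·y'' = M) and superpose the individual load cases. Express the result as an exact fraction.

R_A = 1048/45 kN, M_A = 448/15 kN·m, R_B = 1652/45 kN, M_B = -512/15 kN·m

Load 1 — triangular load w₀=16 kN/m (0→w₀ over full span):
  R_A = 3w₀L/20 = 3·16·6/20 = 72/5 kN
  M_A = w₀L²/30 = 16·6²/30 = 96/5 kN·m
  R_B = 7w₀L/20 = 7·16·6/20 = 168/5 kN
  M_B = -w₀L²/20 = -16·6²/20 = -144/5 kN·m
Load 2 — point force P=12 kN at a=2 m (b=L-a=4):
  R_A = Pb²(3a+b)/L³ = 12·4²·(3·2+4)/6³ = 80/9 kN
  M_A = Pab²/L² = 12·2·4²/6² = 32/3 kN·m
  R_B = Pa²(a+3b)/L³ = 12·2²·(2+3·4)/6³ = 28/9 kN
  M_B = -Pa²b/L² = -12·2²·4/6² = -16/3 kN·m
Superposition: R_A = 1048/45 kN, M_A = 448/15 kN·m, R_B = 1652/45 kN, M_B = -512/15 kN·m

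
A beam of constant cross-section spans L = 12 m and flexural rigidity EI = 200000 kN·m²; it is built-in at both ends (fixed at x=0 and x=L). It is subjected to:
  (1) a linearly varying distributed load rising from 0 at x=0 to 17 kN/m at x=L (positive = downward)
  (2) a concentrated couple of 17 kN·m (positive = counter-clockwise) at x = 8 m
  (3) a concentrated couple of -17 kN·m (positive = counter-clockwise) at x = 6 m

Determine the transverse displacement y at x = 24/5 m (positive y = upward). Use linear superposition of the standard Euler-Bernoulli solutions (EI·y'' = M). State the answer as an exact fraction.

y(24/5) = -833527/390625000 m

Load 1 — triangular load w₀=17 kN/m (0→w₀ over full span):
  y_1 = -w₀x²(L-x)²(x+2L)/(120LEI) = -17·(24/5)²·(12-(24/5))²·((24/5)+2·12)/(120·12·200000) = -99144/48828125 m
Load 2 — applied couple M₀=17 kN·m at a=8 m (b=L-a=4):
  y_2 = (R_Ax³/6 - M_Ax²/2)/EI  [x≤a] with R_A=17/9, M_A=17/3 = ((17/9)·(24/5)³/6 - (17/3)·(24/5)²/2)/200000 = -119/781250 m
Load 3 — applied couple M₀=-17 kN·m at a=6 m (b=L-a=6):
  y_3 = (R_Ax³/6 - M_Ax²/2)/EI  [x≤a] with R_A=-17/8, M_A=-17/4 = ((-17/8)·(24/5)³/6 - (-17/4)·(24/5)²/2)/200000 = 153/3125000 m
Superposition: y = Σ y_i = -833527/390625000 m ≈ -0.002134 m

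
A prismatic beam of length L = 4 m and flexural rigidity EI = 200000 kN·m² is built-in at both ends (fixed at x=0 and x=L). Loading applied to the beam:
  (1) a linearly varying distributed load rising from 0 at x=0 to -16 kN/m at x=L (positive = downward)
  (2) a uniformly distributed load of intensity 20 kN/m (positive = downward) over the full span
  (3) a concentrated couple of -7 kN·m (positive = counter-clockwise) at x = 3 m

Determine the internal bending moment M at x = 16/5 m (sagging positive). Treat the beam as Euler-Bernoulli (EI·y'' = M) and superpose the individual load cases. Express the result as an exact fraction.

M(16/5) = 2959/2000 kN·m

Load 1 — triangular load w₀=-16 kN/m (0→w₀ over full span):
  M_1 = 3w₀Lx/20 - w₀L²/30 - w₀x³/(6L) = 3·(-16)·4·(16/5)/20 - (-16)·4²/30 - (-16)·(16/5)³/(6·4) = -128/375 kN·m
Load 2 — uniform load w=20 kN/m over full span:
  M_2 = wLx/2 - wL²/12 - wx²/2 = 20·4·(16/5)/2 - 20·4²/12 - 20·(16/5)²/2 = -16/15 kN·m
Load 3 — applied couple M₀=-7 kN·m at a=3 m (b=L-a=1):
  M_3 = R_Ax - M_A - M₀  [x>a] with R_A=-63/32, M_A=-35/16 = (-63/32)·(16/5) - (-35/16) - (-7) = 231/80 kN·m
Superposition: M = Σ M_i = 2959/2000 kN·m ≈ 1.479500 kN·m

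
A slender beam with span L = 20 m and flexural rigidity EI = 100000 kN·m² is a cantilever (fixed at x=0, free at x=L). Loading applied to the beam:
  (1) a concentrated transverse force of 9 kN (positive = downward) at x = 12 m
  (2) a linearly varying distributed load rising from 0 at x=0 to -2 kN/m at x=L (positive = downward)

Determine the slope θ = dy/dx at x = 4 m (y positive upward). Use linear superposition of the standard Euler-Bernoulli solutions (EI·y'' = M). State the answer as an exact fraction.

Load 1 — point force P=9 kN at a=12 m (b=L-a=8):
  θ_1 = -Px(2a-x)/(2EI)  [x≤a] = -9·4·(2·12-4)/(2·100000) = -9/2500 rad
Load 2 — triangular load w₀=-2 kN/m (0→w₀ over full span):
  θ_2 = (w₀Lx²/4-w₀L²x/3-w₀x⁴/(24L))/EI = ((-2)·20·4²/4-(-2)·20²·4/3-(-2)·4⁴/(24·20))/100000 = 851/93750 rad
Superposition: θ = Σ θ_i = 1027/187500 rad ≈ 0.005477 rad

θ(4) = 1027/187500 rad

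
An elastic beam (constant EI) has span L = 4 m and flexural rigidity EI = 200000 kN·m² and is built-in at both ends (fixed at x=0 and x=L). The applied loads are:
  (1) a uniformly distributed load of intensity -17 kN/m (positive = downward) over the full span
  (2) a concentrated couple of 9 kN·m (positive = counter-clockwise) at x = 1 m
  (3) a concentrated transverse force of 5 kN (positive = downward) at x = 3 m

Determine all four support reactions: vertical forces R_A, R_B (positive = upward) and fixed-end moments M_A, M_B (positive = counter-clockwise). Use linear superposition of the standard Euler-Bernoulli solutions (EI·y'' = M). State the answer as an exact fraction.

Load 1 — uniform load w=-17 kN/m over full span:
  R_A = wL/2 = (-17)·4/2 = -34 kN
  M_A = wL²/12 = (-17)·4²/12 = -68/3 kN·m
  R_B = wL/2 = (-17)·4/2 = -34 kN
  M_B = -wL²/12 = -(-17)·4²/12 = 68/3 kN·m
Load 2 — applied couple M₀=9 kN·m at a=1 m (b=L-a=3):
  R_A = 6M₀ab/L³ = 6·9·1·3/4³ = 81/32 kN
  M_A = M₀b(2a-b)/L² = 9·3·(2·1-3)/4² = -27/16 kN·m
  R_B = -6M₀ab/L³ = -6·9·1·3/4³ = -81/32 kN
  M_B = M₀a(2b-a)/L² = 9·1·(2·3-1)/4² = 45/16 kN·m
Load 3 — point force P=5 kN at a=3 m (b=L-a=1):
  R_A = Pb²(3a+b)/L³ = 5·1²·(3·3+1)/4³ = 25/32 kN
  M_A = Pab²/L² = 5·3·1²/4² = 15/16 kN·m
  R_B = Pa²(a+3b)/L³ = 5·3²·(3+3·1)/4³ = 135/32 kN
  M_B = -Pa²b/L² = -5·3²·1/4² = -45/16 kN·m
Superposition: R_A = -491/16 kN, M_A = -281/12 kN·m, R_B = -517/16 kN, M_B = 68/3 kN·m

R_A = -491/16 kN, M_A = -281/12 kN·m, R_B = -517/16 kN, M_B = 68/3 kN·m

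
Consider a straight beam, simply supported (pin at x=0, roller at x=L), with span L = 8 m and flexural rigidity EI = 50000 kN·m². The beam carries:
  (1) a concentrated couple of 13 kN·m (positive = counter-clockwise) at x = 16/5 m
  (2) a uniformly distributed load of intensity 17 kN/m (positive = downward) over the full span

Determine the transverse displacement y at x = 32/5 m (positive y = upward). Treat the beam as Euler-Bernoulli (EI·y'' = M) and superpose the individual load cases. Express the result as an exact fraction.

Load 1 — applied couple M₀=13 kN·m at a=16/5 m (b=L-a=24/5):
  y_1 = (M₀x³/(6L)-M₀(x-a)²/2+C₁x)/EI  [x>a] with C₁=M₀(3b²-L²)/(6L)=104/75 = (13·(32/5)³/(6·8)-13·((32/5)-(16/5))²/2+(104/75)·(32/5))/50000 = 104/390625 m
Load 2 — uniform load w=17 kN/m over full span:
  y_2 = -wx(L³-2Lx²+x³)/(24EI) = -17·(32/5)·(8³-2·8·(32/5)²+(32/5)³)/(24·50000) = -63104/5859375 m
Superposition: y = Σ y_i = -61544/5859375 m ≈ -0.010504 m

y(32/5) = -61544/5859375 m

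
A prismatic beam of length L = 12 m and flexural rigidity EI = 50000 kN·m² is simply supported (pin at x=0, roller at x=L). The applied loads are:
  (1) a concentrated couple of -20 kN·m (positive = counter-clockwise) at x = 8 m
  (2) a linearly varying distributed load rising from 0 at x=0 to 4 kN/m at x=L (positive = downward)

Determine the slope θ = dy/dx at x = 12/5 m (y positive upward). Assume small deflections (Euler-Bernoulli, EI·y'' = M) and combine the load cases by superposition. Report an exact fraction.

θ(12/5) = -21083/11718750 rad

Load 1 — applied couple M₀=-20 kN·m at a=8 m (b=L-a=4):
  θ_1 = (M₀x²/(2L)+C₁)/EI  [x≤a] with C₁=M₀(3b²-L²)/(6L)=80/3 = ((-20)·(12/5)²/(2·12)+(80/3))/50000 = 41/93750 rad
Load 2 — triangular load w₀=4 kN/m (0→w₀ over full span):
  θ_2 = -w₀(7L⁴-30L²x²+15x⁴)/(360LEI) = -4·(7·12⁴-30·12²·(12/5)²+15·(12/5)⁴)/(360·12·50000) = -4368/1953125 rad
Superposition: θ = Σ θ_i = -21083/11718750 rad ≈ -0.001799 rad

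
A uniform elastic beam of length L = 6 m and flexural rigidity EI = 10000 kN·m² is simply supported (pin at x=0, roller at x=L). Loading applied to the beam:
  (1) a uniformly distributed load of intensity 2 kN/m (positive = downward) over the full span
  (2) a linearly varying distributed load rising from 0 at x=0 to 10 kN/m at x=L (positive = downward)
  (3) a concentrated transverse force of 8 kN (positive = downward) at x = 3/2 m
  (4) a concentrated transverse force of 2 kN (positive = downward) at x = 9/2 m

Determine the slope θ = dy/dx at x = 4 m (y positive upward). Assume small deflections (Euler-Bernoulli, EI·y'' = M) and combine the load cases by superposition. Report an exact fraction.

θ(4) = 43/11520 rad

Load 1 — uniform load w=2 kN/m over full span:
  θ_1 = -w(L³-6Lx²+4x³)/(24EI) = -2·(6³-6·6·4²+4·4³)/(24·10000) = 13/15000 rad
Load 2 — triangular load w₀=10 kN/m (0→w₀ over full span):
  θ_2 = -w₀(7L⁴-30L²x²+15x⁴)/(360LEI) = -10·(7·6⁴-30·6²·4²+15·4⁴)/(360·6·10000) = 91/45000 rad
Load 3 — point force P=8 kN at a=3/2 m (b=L-a=9/2):
  θ_3 = -Pa(2L²-6Lx+3x²+a²)/(6LEI)  [x>a] = -8·(3/2)·(2·6²-6·6·4+3·4²+(3/2)²)/(6·6·10000) = 29/40000 rad
Load 4 — point force P=2 kN at a=9/2 m (b=L-a=3/2):
  θ_4 = -Pb(L²-b²-3x²)/(6LEI)  [x≤a] = -2·(3/2)·(6²-(3/2)²-3·4²)/(6·6·10000) = 19/160000 rad
Superposition: θ = Σ θ_i = 43/11520 rad ≈ 0.003733 rad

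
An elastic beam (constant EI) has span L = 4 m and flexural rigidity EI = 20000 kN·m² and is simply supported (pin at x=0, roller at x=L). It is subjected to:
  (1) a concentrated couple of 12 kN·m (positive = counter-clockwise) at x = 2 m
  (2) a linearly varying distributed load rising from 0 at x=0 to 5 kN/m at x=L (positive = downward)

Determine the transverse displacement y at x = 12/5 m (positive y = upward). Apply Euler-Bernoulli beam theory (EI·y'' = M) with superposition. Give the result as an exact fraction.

Load 1 — applied couple M₀=12 kN·m at a=2 m (b=L-a=2):
  y_1 = (M₀x³/(6L)-M₀(x-a)²/2+C₁x)/EI  [x>a] with C₁=M₀(3b²-L²)/(6L)=-2 = (12·(12/5)³/(6·4)-12·((12/5)-2)²/2+(-2)·(12/5))/20000 = 9/156250 m
Load 2 — triangular load w₀=5 kN/m (0→w₀ over full span):
  y_2 = -w₀x(7L⁴-10L²x²+3x⁴)/(360LEI) = -5·(12/5)·(7·4⁴-10·4²·(12/5)²+3·(12/5)⁴)/(360·4·20000) = -2368/5859375 m
Superposition: y = Σ y_i = -4061/11718750 m ≈ -0.000347 m

y(12/5) = -4061/11718750 m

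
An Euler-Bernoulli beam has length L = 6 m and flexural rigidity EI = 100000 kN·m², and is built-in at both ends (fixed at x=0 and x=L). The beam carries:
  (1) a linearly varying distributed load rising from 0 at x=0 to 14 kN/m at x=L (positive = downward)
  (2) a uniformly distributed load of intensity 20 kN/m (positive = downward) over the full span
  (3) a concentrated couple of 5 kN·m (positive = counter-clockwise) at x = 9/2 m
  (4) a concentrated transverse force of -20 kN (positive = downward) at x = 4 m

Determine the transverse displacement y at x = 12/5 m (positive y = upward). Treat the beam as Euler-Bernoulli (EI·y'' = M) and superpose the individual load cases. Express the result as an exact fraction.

Load 1 — triangular load w₀=14 kN/m (0→w₀ over full span):
  y_1 = -w₀x²(L-x)²(x+2L)/(120LEI) = -14·(12/5)²·(6-(12/5))²·((12/5)+2·6)/(120·6·100000) = -10206/48828125 m
Load 2 — uniform load w=20 kN/m over full span:
  y_2 = -wx²(L-x)²/(24EI) = -20·(12/5)²·(6-(12/5))²/(24·100000) = -243/390625 m
Load 3 — applied couple M₀=5 kN·m at a=9/2 m (b=L-a=3/2):
  y_3 = (R_Ax³/6 - M_Ax²/2)/EI  [x≤a] with R_A=15/16, M_A=25/16 = ((15/16)·(12/5)³/6 - (25/16)·(12/5)²/2)/100000 = -117/5000000 m
Load 4 — point force P=-20 kN at a=4 m (b=L-a=2):
  y_4 = -Pb²x²(3aL-(3a+b)x)/(6L³EI)  [x≤a] = -(-20)·2²·(12/5)²·(3·4·6-(3·4+2)·(12/5))/(6·6³·100000) = 32/234375 m
Superposition: y = Σ y_i = -6730927/9375000000 m ≈ -0.000718 m

y(12/5) = -6730927/9375000000 m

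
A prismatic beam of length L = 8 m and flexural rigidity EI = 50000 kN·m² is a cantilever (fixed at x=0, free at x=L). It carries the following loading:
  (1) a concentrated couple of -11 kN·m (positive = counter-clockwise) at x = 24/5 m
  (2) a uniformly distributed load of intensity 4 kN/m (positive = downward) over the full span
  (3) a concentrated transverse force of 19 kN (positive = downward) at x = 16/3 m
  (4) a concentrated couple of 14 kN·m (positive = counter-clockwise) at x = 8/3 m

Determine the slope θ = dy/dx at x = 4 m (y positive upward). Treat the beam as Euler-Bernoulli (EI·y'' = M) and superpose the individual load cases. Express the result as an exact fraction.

θ(4) = -419/37500 rad

Load 1 — applied couple M₀=-11 kN·m at a=24/5 m (b=L-a=16/5):
  θ_1 = M₀x/EI  [x≤a] = (-11)·4/50000 = -11/12500 rad
Load 2 — uniform load w=4 kN/m over full span:
  θ_2 = -wx(x²-3Lx+3L²)/(6EI) = -4·4·(4²-3·8·4+3·8²)/(6·50000) = -56/9375 rad
Load 3 — point force P=19 kN at a=16/3 m (b=L-a=8/3):
  θ_3 = -Px(2a-x)/(2EI)  [x≤a] = -19·4·(2·(16/3)-4)/(2·50000) = -19/3750 rad
Load 4 — applied couple M₀=14 kN·m at a=8/3 m (b=L-a=16/3):
  θ_4 = M₀a/EI  [x>a] = 14·(8/3)/50000 = 7/9375 rad
Superposition: θ = Σ θ_i = -419/37500 rad ≈ -0.011173 rad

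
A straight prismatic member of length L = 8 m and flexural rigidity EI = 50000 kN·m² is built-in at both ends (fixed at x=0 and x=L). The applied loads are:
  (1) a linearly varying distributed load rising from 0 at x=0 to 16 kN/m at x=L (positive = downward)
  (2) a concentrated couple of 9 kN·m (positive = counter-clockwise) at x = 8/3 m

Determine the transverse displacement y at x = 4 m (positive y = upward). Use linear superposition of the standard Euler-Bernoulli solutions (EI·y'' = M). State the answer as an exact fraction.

y(4) = -29/18750 m

Load 1 — triangular load w₀=16 kN/m (0→w₀ over full span):
  y_1 = -w₀x²(L-x)²(x+2L)/(120LEI) = -16·4²·(8-4)²·(4+2·8)/(120·8·50000) = -16/9375 m
Load 2 — applied couple M₀=9 kN·m at a=8/3 m (b=L-a=16/3):
  y_2 = (R_Ax³/6 - M_Ax²/2 - M₀(x-a)²/2)/EI  [x>a] with R_A=3/2, M_A=0 = ((3/2)·4³/6 - 0·4²/2 - 9·(4-(8/3))²/2)/50000 = 1/6250 m
Superposition: y = Σ y_i = -29/18750 m ≈ -0.001547 m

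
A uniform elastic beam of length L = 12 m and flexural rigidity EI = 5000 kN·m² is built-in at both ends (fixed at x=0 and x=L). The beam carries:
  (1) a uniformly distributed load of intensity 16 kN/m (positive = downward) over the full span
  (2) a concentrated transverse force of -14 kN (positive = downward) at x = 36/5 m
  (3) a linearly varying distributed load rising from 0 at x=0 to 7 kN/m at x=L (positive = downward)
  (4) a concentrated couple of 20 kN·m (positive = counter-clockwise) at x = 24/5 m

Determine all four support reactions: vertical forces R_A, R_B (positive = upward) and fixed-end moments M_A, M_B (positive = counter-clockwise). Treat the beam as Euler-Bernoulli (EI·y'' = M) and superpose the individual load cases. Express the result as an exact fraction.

R_A = 13259/125 kN, M_A = 26484/125 kN·m, R_B = 14241/125 kN, M_B = -26476/125 kN·m

Load 1 — uniform load w=16 kN/m over full span:
  R_A = wL/2 = 16·12/2 = 96 kN
  M_A = wL²/12 = 16·12²/12 = 192 kN·m
  R_B = wL/2 = 16·12/2 = 96 kN
  M_B = -wL²/12 = -16·12²/12 = -192 kN·m
Load 2 — point force P=-14 kN at a=36/5 m (b=L-a=24/5):
  R_A = Pb²(3a+b)/L³ = (-14)·(24/5)²·(3·(36/5)+(24/5))/12³ = -616/125 kN
  M_A = Pab²/L² = (-14)·(36/5)·(24/5)²/12² = -2016/125 kN·m
  R_B = Pa²(a+3b)/L³ = (-14)·(36/5)²·((36/5)+3·(24/5))/12³ = -1134/125 kN
  M_B = -Pa²b/L² = -(-14)·(36/5)²·(24/5)/12² = 3024/125 kN·m
Load 3 — triangular load w₀=7 kN/m (0→w₀ over full span):
  R_A = 3w₀L/20 = 3·7·12/20 = 63/5 kN
  M_A = w₀L²/30 = 7·12²/30 = 168/5 kN·m
  R_B = 7w₀L/20 = 7·7·12/20 = 147/5 kN
  M_B = -w₀L²/20 = -7·12²/20 = -252/5 kN·m
Load 4 — applied couple M₀=20 kN·m at a=24/5 m (b=L-a=36/5):
  R_A = 6M₀ab/L³ = 6·20·(24/5)·(36/5)/12³ = 12/5 kN
  M_A = M₀b(2a-b)/L² = 20·(36/5)·(2·(24/5)-(36/5))/12² = 12/5 kN·m
  R_B = -6M₀ab/L³ = -6·20·(24/5)·(36/5)/12³ = -12/5 kN
  M_B = M₀a(2b-a)/L² = 20·(24/5)·(2·(36/5)-(24/5))/12² = 32/5 kN·m
Superposition: R_A = 13259/125 kN, M_A = 26484/125 kN·m, R_B = 14241/125 kN, M_B = -26476/125 kN·m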